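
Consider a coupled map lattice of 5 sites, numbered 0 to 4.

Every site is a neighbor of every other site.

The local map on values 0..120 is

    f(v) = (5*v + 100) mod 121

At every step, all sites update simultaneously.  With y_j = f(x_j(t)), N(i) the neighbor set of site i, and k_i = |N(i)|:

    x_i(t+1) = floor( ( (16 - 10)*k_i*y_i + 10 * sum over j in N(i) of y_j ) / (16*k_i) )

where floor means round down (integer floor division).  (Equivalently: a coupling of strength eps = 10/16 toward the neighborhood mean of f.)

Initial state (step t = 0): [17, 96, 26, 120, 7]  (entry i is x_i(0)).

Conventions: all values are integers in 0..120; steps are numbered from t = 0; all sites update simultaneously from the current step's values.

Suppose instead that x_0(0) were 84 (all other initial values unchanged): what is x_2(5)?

Simulating step by step:
t=0: [84, 96, 26, 120, 7]
t=1: [62, 75, 78, 75, 57]
t=2: [57, 71, 48, 71, 51]
t=3: [69, 85, 86, 85, 89]
t=4: [60, 51, 52, 51, 55]
t=5: [69, 86, 87, 86, 64]

Answer: x_2(5) = 87
Key observation: This trace re-runs the system from the modified initial state.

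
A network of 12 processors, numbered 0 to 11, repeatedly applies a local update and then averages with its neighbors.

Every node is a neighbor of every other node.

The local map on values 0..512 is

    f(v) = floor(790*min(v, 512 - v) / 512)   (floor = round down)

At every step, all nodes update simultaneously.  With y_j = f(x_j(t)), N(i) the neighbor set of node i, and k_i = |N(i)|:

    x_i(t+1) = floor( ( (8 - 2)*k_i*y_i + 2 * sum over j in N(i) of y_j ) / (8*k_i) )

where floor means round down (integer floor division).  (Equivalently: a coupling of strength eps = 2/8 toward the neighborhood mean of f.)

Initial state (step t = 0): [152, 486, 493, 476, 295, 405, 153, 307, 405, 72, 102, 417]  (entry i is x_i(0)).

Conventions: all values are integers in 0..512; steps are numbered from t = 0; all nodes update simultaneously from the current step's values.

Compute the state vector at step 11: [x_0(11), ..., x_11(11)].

Simulating step by step:
t=0: [152, 486, 493, 476, 295, 405, 153, 307, 405, 72, 102, 417]
t=1: [215, 74, 66, 85, 288, 165, 216, 275, 165, 125, 159, 151]
t=2: [306, 148, 139, 161, 316, 250, 308, 331, 250, 205, 244, 234]
t=3: [315, 250, 240, 265, 304, 364, 313, 287, 364, 314, 358, 347]
t=4: [303, 363, 352, 360, 316, 249, 306, 335, 249, 305, 255, 268]
t=5: [320, 252, 264, 256, 305, 365, 316, 284, 365, 317, 371, 359]
t=6: [297, 364, 360, 369, 314, 247, 302, 337, 247, 300, 240, 254]
t=7: [326, 251, 255, 245, 307, 362, 321, 281, 362, 323, 354, 369]
t=8: [290, 363, 368, 357, 312, 250, 296, 341, 250, 294, 259, 242]
t=9: [335, 253, 247, 260, 310, 366, 328, 277, 366, 330, 370, 357]
t=10: [279, 364, 358, 363, 307, 244, 287, 344, 244, 284, 240, 255]
t=11: [348, 253, 259, 253, 317, 360, 339, 275, 360, 342, 356, 373]

Answer: [348, 253, 259, 253, 317, 360, 339, 275, 360, 342, 356, 373]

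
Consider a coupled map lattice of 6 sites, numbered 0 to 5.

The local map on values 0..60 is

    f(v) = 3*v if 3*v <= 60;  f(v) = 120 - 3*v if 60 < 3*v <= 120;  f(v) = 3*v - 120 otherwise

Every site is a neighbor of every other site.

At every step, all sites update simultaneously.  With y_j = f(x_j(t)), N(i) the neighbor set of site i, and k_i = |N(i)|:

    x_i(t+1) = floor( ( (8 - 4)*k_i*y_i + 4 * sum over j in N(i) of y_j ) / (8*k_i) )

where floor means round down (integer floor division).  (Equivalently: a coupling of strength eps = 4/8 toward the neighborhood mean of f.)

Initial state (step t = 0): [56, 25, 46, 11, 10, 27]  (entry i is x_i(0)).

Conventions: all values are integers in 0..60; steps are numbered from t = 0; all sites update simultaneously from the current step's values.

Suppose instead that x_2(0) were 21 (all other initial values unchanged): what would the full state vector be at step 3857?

Answer: [55, 56, 55, 56, 56, 56]
Key observation: The state at step 31, [19, 20, 19, 20, 20, 20], reappears at step 35: the system is in a cycle of period 4 from step 31 on.  Therefore the state at step 3857 equals the state at step 31 + ((3857 - 31) mod 4) = 33, which is [55, 56, 55, 56, 56, 56].

Derivation:
t=0: [56, 25, 21, 11, 10, 27]
t=1: [44, 43, 48, 38, 37, 40]
t=2: [10, 9, 15, 8, 9, 6]
t=3: [29, 27, 35, 26, 27, 24]
t=4: [34, 37, 27, 38, 37, 40]
t=5: [15, 11, 23, 10, 11, 8]
t=6: [39, 34, 42, 33, 34, 31]
t=7: [10, 16, 11, 17, 16, 20]
t=8: [39, 46, 40, 47, 46, 51]
t=9: [10, 16, 9, 17, 16, 22]
t=10: [37, 45, 36, 46, 45, 47]
t=11: [12, 15, 13, 16, 15, 17]
t=12: [40, 44, 42, 45, 44, 46]
t=13: [6, 11, 8, 12, 11, 13]
t=14: [25, 31, 27, 32, 31, 33]
t=15: [36, 29, 33, 27, 29, 26]
t=16: [22, 31, 26, 33, 31, 34]
t=17: [40, 29, 35, 27, 29, 26]
t=18: [16, 29, 22, 31, 29, 33]
t=19: [40, 34, 43, 32, 34, 30]
t=20: [9, 17, 13, 19, 17, 21]
t=21: [39, 48, 43, 51, 48, 51]
t=22: [13, 22, 16, 25, 22, 25]
t=23: [44, 50, 47, 46, 50, 46]
t=24: [17, 24, 21, 20, 24, 20]
t=25: [52, 51, 55, 56, 51, 56]
t=26: [38, 37, 42, 43, 37, 43]
t=27: [7, 8, 7, 8, 8, 8]
t=28: [22, 23, 22, 23, 23, 23]
t=29: [52, 51, 52, 51, 51, 51]
t=30: [34, 33, 34, 33, 33, 33]
t=31: [19, 20, 19, 20, 20, 20]
t=32: [58, 59, 58, 59, 59, 59]
t=33: [55, 56, 55, 56, 56, 56]
t=34: [46, 47, 46, 47, 47, 47]
t=35: [19, 20, 19, 20, 20, 20]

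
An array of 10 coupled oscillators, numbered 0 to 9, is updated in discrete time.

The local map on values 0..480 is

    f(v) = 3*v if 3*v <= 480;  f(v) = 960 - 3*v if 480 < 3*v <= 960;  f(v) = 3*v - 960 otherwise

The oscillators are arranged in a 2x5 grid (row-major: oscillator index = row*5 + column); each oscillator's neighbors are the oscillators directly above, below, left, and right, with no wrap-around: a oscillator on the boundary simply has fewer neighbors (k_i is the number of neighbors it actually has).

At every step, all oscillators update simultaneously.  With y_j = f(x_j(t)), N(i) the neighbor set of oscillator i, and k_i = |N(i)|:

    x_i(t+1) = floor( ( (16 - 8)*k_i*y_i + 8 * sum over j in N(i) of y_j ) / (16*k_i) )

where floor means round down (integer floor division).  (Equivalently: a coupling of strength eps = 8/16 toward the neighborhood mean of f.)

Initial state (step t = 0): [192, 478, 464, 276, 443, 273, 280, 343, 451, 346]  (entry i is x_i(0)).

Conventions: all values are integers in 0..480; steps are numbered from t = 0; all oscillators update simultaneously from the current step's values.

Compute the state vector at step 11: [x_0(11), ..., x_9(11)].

Simulating step by step:
t=0: [192, 478, 464, 276, 443, 273, 280, 343, 451, 346]
t=1: [345, 393, 328, 265, 237, 196, 174, 192, 243, 229]
t=2: [185, 199, 140, 166, 234, 314, 381, 307, 252, 256]
t=3: [297, 349, 354, 378, 292, 156, 161, 154, 217, 211]
t=4: [173, 151, 171, 169, 167, 370, 408, 379, 315, 261]
t=5: [371, 418, 404, 380, 387, 251, 262, 209, 142, 207]
t=6: [201, 243, 260, 236, 230, 185, 226, 308, 355, 326]
t=7: [337, 252, 176, 218, 202, 362, 253, 112, 103, 102]
t=8: [108, 216, 357, 335, 330, 126, 211, 325, 312, 318]
t=9: [334, 283, 117, 50, 27, 351, 281, 84, 23, 16]
t=10: [72, 140, 261, 158, 90, 86, 134, 215, 109, 61]
t=11: [277, 342, 290, 366, 299, 283, 366, 308, 325, 240]

Answer: [277, 342, 290, 366, 299, 283, 366, 308, 325, 240]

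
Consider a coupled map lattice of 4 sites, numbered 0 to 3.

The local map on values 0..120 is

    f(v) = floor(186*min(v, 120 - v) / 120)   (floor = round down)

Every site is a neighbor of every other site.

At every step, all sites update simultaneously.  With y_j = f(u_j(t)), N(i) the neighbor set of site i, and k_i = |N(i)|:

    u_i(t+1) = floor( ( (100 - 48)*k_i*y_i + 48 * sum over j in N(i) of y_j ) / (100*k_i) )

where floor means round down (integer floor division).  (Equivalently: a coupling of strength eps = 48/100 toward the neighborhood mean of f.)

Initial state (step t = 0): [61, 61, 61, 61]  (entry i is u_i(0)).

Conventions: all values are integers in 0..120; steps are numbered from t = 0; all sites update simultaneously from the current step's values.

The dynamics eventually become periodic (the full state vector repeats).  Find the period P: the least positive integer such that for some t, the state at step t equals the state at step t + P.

Simulating step by step:
t=0: [61, 61, 61, 61]
t=1: [91, 91, 91, 91]
t=2: [44, 44, 44, 44]
t=3: [68, 68, 68, 68]
t=4: [80, 80, 80, 80]
t=5: [62, 62, 62, 62]
t=6: [89, 89, 89, 89]
t=7: [48, 48, 48, 48]
t=8: [74, 74, 74, 74]
t=9: [71, 71, 71, 71]
t=10: [75, 75, 75, 75]
t=11: [69, 69, 69, 69]
t=12: [79, 79, 79, 79]
t=13: [63, 63, 63, 63]
t=14: [88, 88, 88, 88]
t=15: [49, 49, 49, 49]
t=16: [75, 75, 75, 75]

Answer: 6
Key observation: The state at step 10, [75, 75, 75, 75], reappears at step 16 — and no state repeats earlier — so the cycle the system enters has period 6.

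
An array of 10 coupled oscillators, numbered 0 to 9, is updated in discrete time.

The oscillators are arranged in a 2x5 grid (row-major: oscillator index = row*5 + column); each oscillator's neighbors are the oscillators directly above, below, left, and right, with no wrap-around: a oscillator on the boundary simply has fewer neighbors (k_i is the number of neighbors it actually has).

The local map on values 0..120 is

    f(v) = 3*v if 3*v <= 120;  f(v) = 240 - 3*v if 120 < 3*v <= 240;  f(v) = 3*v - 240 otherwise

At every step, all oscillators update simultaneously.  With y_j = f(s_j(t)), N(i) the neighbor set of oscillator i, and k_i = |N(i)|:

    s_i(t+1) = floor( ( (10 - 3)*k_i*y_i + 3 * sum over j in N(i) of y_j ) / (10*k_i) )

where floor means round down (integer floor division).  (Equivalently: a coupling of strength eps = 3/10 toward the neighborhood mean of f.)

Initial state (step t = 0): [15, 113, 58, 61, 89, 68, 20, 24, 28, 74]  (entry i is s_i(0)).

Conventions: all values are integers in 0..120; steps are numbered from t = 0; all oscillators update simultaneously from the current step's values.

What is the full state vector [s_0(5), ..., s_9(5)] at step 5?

Simulating step by step:
t=0: [15, 113, 58, 61, 89, 68, 20, 24, 28, 74]
t=1: [51, 86, 69, 57, 30, 40, 62, 71, 73, 29]
t=2: [81, 30, 34, 62, 86, 105, 54, 29, 33, 77]
t=3: [26, 81, 94, 59, 22, 64, 79, 88, 84, 23]
t=4: [62, 14, 38, 56, 66, 45, 9, 22, 24, 60]
t=5: [59, 48, 97, 73, 49, 85, 40, 67, 70, 59]

Answer: [59, 48, 97, 73, 49, 85, 40, 67, 70, 59]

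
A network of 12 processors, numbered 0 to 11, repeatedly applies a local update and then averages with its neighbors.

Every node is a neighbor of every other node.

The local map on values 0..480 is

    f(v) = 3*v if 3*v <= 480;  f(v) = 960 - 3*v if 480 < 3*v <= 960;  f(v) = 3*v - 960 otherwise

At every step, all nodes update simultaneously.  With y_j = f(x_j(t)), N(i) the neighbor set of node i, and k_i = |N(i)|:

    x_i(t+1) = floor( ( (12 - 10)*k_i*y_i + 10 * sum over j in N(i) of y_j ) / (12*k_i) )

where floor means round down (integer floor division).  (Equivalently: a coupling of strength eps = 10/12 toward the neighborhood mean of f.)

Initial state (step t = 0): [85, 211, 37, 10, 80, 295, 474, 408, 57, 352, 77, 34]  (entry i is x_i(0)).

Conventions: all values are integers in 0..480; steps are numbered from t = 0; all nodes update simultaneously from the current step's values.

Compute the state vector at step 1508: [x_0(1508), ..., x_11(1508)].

Answer: [192, 192, 192, 192, 192, 192, 192, 192, 192, 192, 192, 192]
Key observation: The state at step 5, [384, 384, 384, 384, 384, 384, 384, 384, 384, 384, 384, 384], reappears at step 7: the system is in a cycle of period 2 from step 5 on.  Therefore the state at step 1508 equals the state at step 5 + ((1508 - 5) mod 2) = 6, which is [192, 192, 192, 192, 192, 192, 192, 192, 192, 192, 192, 192].

Derivation:
t=0: [85, 211, 37, 10, 80, 295, 474, 408, 57, 352, 77, 34]
t=1: [202, 208, 189, 181, 200, 185, 221, 203, 194, 187, 200, 188]
t=2: [369, 367, 372, 374, 369, 373, 363, 368, 371, 373, 369, 372]
t=3: [149, 149, 150, 151, 149, 150, 148, 149, 150, 150, 149, 150]
t=4: [448, 448, 448, 448, 448, 448, 448, 448, 448, 448, 448, 448]
t=5: [384, 384, 384, 384, 384, 384, 384, 384, 384, 384, 384, 384]
t=6: [192, 192, 192, 192, 192, 192, 192, 192, 192, 192, 192, 192]
t=7: [384, 384, 384, 384, 384, 384, 384, 384, 384, 384, 384, 384]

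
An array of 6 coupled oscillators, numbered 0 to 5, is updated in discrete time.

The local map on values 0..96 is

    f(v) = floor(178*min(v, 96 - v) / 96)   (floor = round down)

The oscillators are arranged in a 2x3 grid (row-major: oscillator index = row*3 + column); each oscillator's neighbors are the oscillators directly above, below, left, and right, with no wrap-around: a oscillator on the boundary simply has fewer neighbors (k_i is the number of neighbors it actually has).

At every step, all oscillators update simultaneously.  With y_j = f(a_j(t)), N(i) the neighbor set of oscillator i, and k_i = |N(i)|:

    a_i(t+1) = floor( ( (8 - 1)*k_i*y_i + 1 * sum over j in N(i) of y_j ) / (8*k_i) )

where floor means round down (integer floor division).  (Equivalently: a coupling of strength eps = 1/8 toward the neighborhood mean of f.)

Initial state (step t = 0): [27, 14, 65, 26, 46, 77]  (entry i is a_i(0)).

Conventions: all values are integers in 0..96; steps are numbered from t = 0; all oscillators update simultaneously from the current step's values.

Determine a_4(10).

Answer: a_4(10) = 63

Derivation:
t=0: [27, 14, 65, 26, 46, 77]
t=1: [48, 29, 53, 50, 78, 39]
t=2: [86, 54, 76, 82, 37, 70]
t=3: [22, 72, 40, 27, 65, 48]
t=4: [40, 45, 73, 49, 57, 86]
t=5: [75, 80, 43, 85, 70, 22]
t=6: [36, 32, 73, 22, 45, 42]
t=7: [63, 59, 45, 44, 79, 75]
t=8: [62, 66, 79, 76, 34, 40]
t=9: [60, 54, 35, 40, 62, 70]
t=10: [67, 75, 63, 72, 63, 49]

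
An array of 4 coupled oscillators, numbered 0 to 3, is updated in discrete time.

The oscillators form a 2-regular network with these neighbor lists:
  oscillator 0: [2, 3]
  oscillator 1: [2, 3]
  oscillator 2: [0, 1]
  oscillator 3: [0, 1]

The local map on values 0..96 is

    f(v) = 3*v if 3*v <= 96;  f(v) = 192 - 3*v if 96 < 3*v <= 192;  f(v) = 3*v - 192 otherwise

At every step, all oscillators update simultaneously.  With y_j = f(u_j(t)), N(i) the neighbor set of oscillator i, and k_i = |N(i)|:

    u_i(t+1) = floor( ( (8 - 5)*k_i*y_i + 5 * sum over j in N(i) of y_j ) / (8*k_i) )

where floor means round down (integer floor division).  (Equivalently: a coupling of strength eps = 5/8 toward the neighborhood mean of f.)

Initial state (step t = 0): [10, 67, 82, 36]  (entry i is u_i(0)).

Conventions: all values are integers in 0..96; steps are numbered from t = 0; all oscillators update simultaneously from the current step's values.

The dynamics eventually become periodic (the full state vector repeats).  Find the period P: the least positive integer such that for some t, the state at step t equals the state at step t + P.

Simulating step by step:
t=0: [10, 67, 82, 36]
t=1: [54, 46, 32, 43]
t=2: [60, 69, 62, 49]
t=3: [20, 21, 10, 25]
t=4: [55, 56, 49, 66]
t=5: [26, 24, 32, 18]
t=6: [76, 73, 82, 67]
t=7: [33, 29, 39, 23]
t=8: [79, 77, 84, 82]
t=9: [52, 50, 48, 46]
t=10: [45, 47, 42, 44]
t=11: [60, 58, 58, 56]
t=12: [17, 19, 16, 18]
t=13: [51, 53, 51, 54]
t=14: [36, 33, 37, 33]
t=15: [85, 89, 85, 90]
t=16: [67, 72, 66, 72]
t=17: [12, 18, 12, 19]
t=18: [42, 49, 41, 49]
t=19: [60, 52, 60, 51]
t=20: [20, 29, 19, 29]
t=21: [67, 77, 67, 78]
t=22: [19, 30, 18, 30]
t=23: [66, 78, 66, 79]
t=24: [18, 31, 17, 31]
t=25: [65, 79, 65, 80]
t=26: [17, 32, 16, 33]
t=27: [63, 80, 63, 80]
t=28: [17, 33, 17, 33]
t=29: [64, 79, 64, 79]
t=30: [14, 30, 14, 30]
t=31: [57, 75, 57, 75]
t=32: [24, 29, 24, 29]
t=33: [76, 82, 76, 82]
t=34: [41, 48, 41, 48]
t=35: [62, 54, 62, 54]
t=36: [13, 22, 13, 22]
t=37: [47, 57, 47, 57]
t=38: [41, 30, 41, 30]
t=39: [75, 83, 75, 83]
t=40: [40, 49, 40, 49]
t=41: [63, 53, 63, 53]
t=42: [12, 23, 12, 23]
t=43: [46, 58, 46, 58]
t=44: [42, 29, 42, 29]
t=45: [72, 80, 72, 80]
t=46: [31, 40, 31, 40]
t=47: [86, 78, 86, 78]
t=48: [58, 49, 58, 49]
t=49: [26, 36, 26, 36]
t=50: [79, 82, 79, 82]
t=51: [47, 51, 47, 51]
t=52: [47, 42, 47, 42]
t=53: [55, 61, 55, 61]
t=54: [21, 14, 21, 14]
t=55: [56, 48, 56, 48]
t=56: [31, 40, 31, 40]

Answer: 10
Key observation: The state at step 46, [31, 40, 31, 40], reappears at step 56 — and no state repeats earlier — so the cycle the system enters has period 10.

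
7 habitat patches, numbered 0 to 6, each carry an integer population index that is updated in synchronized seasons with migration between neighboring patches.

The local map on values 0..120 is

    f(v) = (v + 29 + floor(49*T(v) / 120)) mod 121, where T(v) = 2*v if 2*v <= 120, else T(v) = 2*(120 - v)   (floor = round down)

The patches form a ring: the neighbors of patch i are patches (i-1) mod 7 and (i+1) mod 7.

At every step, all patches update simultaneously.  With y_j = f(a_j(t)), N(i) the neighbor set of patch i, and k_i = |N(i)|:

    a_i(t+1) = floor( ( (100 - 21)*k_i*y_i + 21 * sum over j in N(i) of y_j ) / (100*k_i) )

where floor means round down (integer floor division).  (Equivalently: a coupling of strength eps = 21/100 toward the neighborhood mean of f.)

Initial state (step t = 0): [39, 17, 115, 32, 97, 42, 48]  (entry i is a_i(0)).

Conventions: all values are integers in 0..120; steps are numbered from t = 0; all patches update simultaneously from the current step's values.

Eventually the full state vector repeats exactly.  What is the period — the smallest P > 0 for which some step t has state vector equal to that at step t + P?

Answer: 2
Key observation: The state at step 6, [17, 25, 72, 33, 72, 25, 17], reappears at step 8 — and no state repeats earlier — so the cycle the system enters has period 2.

Derivation:
t=0: [39, 17, 115, 32, 97, 42, 48]
t=1: [96, 59, 36, 73, 38, 97, 113]
t=2: [22, 24, 77, 35, 81, 31, 25]
t=3: [69, 66, 33, 76, 34, 77, 74]
t=4: [18, 25, 73, 33, 75, 27, 19]
t=5: [62, 66, 32, 73, 32, 70, 64]
t=6: [17, 25, 72, 33, 72, 25, 17]
t=7: [60, 66, 32, 73, 32, 66, 60]
t=8: [17, 25, 72, 33, 72, 25, 17]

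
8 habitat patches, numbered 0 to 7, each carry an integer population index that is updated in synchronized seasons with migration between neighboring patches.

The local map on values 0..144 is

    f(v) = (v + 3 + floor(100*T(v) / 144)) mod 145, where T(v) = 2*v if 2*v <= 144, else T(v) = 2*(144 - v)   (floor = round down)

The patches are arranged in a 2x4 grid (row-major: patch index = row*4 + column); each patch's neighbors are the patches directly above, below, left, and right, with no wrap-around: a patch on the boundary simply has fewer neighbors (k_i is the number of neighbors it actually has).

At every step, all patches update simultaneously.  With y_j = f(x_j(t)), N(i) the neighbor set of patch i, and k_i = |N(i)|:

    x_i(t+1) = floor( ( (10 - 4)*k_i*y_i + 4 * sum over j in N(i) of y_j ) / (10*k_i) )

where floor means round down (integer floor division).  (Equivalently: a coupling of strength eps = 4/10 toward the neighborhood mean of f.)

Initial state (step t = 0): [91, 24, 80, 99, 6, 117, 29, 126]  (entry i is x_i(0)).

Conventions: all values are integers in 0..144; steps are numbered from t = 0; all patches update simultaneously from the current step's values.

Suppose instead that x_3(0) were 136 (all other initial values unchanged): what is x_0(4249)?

Simulating step by step:
t=0: [91, 24, 80, 136, 6, 117, 29, 126]
t=1: [28, 44, 33, 10, 17, 27, 49, 20]
t=2: [71, 93, 82, 41, 53, 76, 98, 59]
t=3: [46, 23, 34, 93, 88, 39, 37, 109]
t=4: [83, 73, 72, 32, 55, 80, 80, 31]
t=5: [47, 28, 35, 68, 90, 40, 33, 67]
t=6: [87, 81, 74, 32, 56, 81, 75, 31]
t=7: [46, 26, 35, 68, 91, 40, 34, 67]
t=8: [84, 78, 74, 32, 55, 81, 77, 31]
t=9: [47, 26, 35, 68, 90, 40, 34, 67]
t=10: [86, 78, 74, 32, 56, 81, 77, 31]
t=11: [47, 26, 35, 68, 91, 41, 34, 67]
t=12: [86, 79, 74, 32, 56, 82, 77, 31]
t=13: [47, 26, 35, 68, 91, 41, 34, 67]

Answer: x_0(4249) = 47
Key observation: The state at step 11, [47, 26, 35, 68, 91, 41, 34, 67], reappears at step 13: the system is in a cycle of period 2 from step 11 on.  Therefore the state at step 4249 equals the state at step 11 + ((4249 - 11) mod 2) = 11, which is [47, 26, 35, 68, 91, 41, 34, 67].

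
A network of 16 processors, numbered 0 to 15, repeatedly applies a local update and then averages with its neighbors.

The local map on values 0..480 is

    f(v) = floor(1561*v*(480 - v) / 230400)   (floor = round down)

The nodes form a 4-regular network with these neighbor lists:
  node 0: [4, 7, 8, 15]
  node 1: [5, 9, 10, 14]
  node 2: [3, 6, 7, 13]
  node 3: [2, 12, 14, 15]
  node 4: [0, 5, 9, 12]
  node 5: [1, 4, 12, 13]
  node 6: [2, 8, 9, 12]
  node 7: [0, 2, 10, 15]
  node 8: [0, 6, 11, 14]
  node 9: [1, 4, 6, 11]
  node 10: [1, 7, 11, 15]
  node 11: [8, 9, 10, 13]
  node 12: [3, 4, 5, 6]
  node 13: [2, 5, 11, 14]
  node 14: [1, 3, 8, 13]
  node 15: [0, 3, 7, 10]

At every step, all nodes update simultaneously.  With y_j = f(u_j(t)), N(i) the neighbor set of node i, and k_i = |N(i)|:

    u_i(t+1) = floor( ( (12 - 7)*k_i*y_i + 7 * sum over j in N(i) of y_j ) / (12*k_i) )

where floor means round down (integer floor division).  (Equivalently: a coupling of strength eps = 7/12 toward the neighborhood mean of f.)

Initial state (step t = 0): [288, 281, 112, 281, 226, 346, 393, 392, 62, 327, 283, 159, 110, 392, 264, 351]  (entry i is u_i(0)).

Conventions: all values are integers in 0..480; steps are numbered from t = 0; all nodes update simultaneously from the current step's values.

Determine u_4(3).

Simulating step by step:
t=0: [288, 281, 112, 281, 226, 346, 393, 392, 62, 327, 283, 159, 110, 392, 264, 351]
t=1: [316, 363, 273, 339, 351, 316, 251, 291, 267, 336, 341, 307, 305, 290, 330, 326]
t=2: [350, 314, 371, 341, 330, 339, 374, 358, 369, 331, 331, 354, 350, 363, 339, 341]
t=3: [307, 338, 284, 312, 325, 321, 285, 303, 290, 322, 324, 305, 310, 297, 315, 317]

Answer: u_4(3) = 325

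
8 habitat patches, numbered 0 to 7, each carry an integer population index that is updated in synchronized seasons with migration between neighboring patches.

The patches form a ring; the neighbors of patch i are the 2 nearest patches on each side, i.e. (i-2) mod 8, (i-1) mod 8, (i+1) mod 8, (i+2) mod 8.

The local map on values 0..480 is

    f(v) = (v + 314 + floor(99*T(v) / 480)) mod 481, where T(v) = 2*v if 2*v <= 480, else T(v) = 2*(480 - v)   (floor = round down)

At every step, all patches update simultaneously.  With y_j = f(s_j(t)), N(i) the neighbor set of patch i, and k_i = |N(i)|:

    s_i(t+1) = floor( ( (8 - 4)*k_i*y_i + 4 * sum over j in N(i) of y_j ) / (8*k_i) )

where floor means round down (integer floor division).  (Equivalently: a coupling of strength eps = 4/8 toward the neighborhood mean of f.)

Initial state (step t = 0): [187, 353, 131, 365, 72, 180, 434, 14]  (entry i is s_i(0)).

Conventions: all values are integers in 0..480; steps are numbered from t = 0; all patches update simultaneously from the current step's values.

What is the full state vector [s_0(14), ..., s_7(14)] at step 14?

Answer: [121, 121, 121, 121, 122, 122, 122, 121]

Derivation:
t=0: [187, 353, 131, 365, 72, 180, 434, 14]
t=1: [157, 205, 133, 217, 286, 203, 259, 254]
t=2: [90, 110, 74, 127, 157, 147, 160, 149]
t=3: [344, 348, 331, 128, 93, 41, 101, 147]
t=4: [236, 181, 228, 166, 355, 304, 364, 181]
t=5: [154, 103, 147, 119, 203, 184, 209, 132]
t=6: [105, 243, 98, 89, 92, 79, 99, 100]
t=7: [422, 312, 415, 406, 442, 436, 449, 416]
t=8: [271, 244, 268, 267, 285, 284, 288, 271]
t=9: [189, 181, 187, 188, 195, 195, 196, 190]
t=10: [98, 93, 97, 99, 105, 106, 106, 101]
t=11: [452, 449, 452, 454, 459, 460, 460, 455]
t=12: [296, 295, 296, 297, 299, 300, 299, 298]
t=13: [204, 204, 204, 205, 205, 206, 205, 205]
t=14: [121, 121, 121, 121, 122, 122, 122, 121]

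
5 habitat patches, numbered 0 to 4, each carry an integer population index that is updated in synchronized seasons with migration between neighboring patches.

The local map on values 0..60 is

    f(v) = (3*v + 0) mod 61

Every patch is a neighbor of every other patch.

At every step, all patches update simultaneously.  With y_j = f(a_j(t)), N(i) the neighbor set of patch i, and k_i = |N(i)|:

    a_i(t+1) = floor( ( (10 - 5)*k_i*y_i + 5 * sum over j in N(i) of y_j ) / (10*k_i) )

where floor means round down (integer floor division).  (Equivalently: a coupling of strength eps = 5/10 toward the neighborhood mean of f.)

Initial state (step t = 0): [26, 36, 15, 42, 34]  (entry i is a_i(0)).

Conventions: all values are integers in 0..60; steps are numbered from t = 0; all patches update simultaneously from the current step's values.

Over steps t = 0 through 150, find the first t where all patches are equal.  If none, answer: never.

Simulating step by step:
t=0: [26, 36, 15, 42, 34]  (not all equal)
t=1: [25, 36, 36, 20, 34]  (not all equal)
t=2: [31, 43, 43, 48, 41]  (not all equal)
t=3: [20, 11, 11, 16, 9]  (not all equal)
t=4: [47, 37, 37, 43, 35]  (not all equal)
t=5: [28, 40, 40, 23, 37]  (not all equal)
t=6: [33, 47, 47, 27, 43]  (not all equal)
t=7: [27, 20, 20, 20, 15]  (not all equal)
t=8: [38, 53, 53, 53, 47]  (not all equal)
t=9: [42, 36, 36, 36, 30]  (not all equal)
t=10: [23, 39, 39, 39, 32]  (not all equal)
t=11: [29, 47, 47, 47, 39]  (not all equal)
t=12: [27, 24, 24, 24, 38]  (not all equal)
t=13: [20, 17, 17, 17, 33]  (not all equal)
t=14: [53, 50, 50, 50, 45]  (not all equal)
t=15: [30, 27, 27, 27, 21]  (not all equal)
t=16: [22, 18, 18, 18, 12]  (not all equal)
t=17: [27, 45, 45, 45, 38]  (not all equal)
t=18: [21, 18, 18, 18, 33]  (not all equal)
t=19: [26, 45, 45, 45, 39]  (not all equal)
t=20: [20, 18, 18, 18, 35]  (not all equal)
t=21: [55, 53, 53, 53, 49]  (not all equal)
t=22: [38, 36, 36, 36, 31]  (not all equal)
t=23: [48, 45, 45, 45, 40]  (not all equal)
t=24: [23, 19, 19, 19, 37]  (not all equal)
t=25: [31, 50, 50, 50, 47]  (not all equal)
t=26: [28, 27, 27, 27, 24]  (not all equal)
t=27: [20, 19, 19, 19, 15]  (not all equal)
t=28: [57, 55, 55, 55, 51]  (not all equal)
t=29: [44, 42, 42, 42, 37]  (not all equal)
t=30: [12, 10, 10, 10, 27]  (not all equal)
t=31: [31, 29, 29, 29, 25]  (not all equal)
t=32: [27, 25, 25, 25, 20]  (not all equal)
t=33: [22, 20, 20, 20, 37]  (not all equal)
t=34: [31, 51, 51, 51, 48]  (not all equal)
t=35: [30, 30, 30, 30, 26]  (not all equal)
t=36: [27, 27, 27, 27, 23]  (not all equal)
t=37: [18, 18, 18, 18, 14]  (not all equal)
t=38: [52, 52, 52, 52, 48]  (not all equal)
t=39: [32, 32, 32, 32, 28]  (not all equal)
t=40: [33, 33, 33, 33, 29]  (not all equal)
t=41: [36, 36, 36, 36, 32]  (not all equal)
t=42: [45, 45, 45, 45, 41]  (not all equal)
t=43: [11, 11, 11, 11, 7]  (not all equal)
t=44: [31, 31, 31, 31, 27]  (not all equal)
t=45: [30, 30, 30, 30, 26]  (not all equal)

Answer: never
Key observation: The state at step 35 reappears at step 45 — the system is in a cycle of period 10 from step 35 on.  No step 0..45 is synchronized, and the cycle repeats forever, so no step up to 150 (or ever) has all patches equal.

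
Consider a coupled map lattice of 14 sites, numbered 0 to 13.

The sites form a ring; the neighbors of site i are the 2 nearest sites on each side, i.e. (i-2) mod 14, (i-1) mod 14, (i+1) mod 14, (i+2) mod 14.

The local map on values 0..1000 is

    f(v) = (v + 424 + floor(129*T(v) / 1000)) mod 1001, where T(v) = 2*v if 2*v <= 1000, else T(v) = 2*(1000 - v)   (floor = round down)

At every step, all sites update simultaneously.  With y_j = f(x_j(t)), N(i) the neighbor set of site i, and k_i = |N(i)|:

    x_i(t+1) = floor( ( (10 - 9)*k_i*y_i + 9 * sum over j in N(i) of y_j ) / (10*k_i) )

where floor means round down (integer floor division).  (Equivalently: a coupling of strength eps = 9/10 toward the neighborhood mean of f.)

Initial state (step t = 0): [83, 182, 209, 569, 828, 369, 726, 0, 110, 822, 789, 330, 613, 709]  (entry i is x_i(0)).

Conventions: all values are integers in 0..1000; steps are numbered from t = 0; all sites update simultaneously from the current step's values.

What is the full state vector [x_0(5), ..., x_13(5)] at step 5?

Answer: [209, 225, 215, 187, 189, 145, 259, 260, 167, 242, 283, 143, 150, 171]

Derivation:
t=0: [83, 182, 209, 569, 828, 369, 726, 0, 110, 822, 789, 330, 613, 709]
t=1: [430, 408, 423, 577, 456, 323, 509, 483, 325, 499, 437, 285, 427, 505]
t=2: [750, 562, 772, 847, 539, 351, 610, 401, 333, 593, 687, 536, 720, 825]
t=3: [216, 255, 188, 322, 359, 412, 624, 534, 392, 470, 301, 192, 201, 170]
t=4: [680, 709, 773, 807, 666, 527, 646, 461, 325, 555, 591, 545, 697, 689]
t=5: [209, 225, 215, 187, 189, 145, 259, 260, 167, 242, 283, 143, 150, 171]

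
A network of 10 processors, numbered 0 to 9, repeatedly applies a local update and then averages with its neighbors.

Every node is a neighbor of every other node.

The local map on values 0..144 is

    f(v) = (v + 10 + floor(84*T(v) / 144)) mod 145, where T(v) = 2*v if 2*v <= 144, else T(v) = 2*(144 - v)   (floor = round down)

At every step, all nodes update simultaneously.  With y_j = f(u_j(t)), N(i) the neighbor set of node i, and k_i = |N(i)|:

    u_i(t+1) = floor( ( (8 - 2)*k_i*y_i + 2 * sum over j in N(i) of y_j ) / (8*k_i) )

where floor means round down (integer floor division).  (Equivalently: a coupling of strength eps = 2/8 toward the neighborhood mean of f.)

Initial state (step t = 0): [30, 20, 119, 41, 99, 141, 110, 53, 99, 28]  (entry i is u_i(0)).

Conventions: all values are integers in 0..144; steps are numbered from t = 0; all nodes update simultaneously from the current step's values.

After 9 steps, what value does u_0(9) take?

Simulating step by step:
t=0: [30, 20, 119, 41, 99, 141, 110, 53, 99, 28]
t=1: [67, 51, 22, 84, 25, 20, 23, 103, 25, 64]
t=2: [20, 99, 54, 26, 59, 51, 55, 23, 59, 15]
t=3: [62, 36, 116, 72, 123, 111, 117, 67, 123, 54]
t=4: [116, 76, 22, 27, 21, 22, 22, 19, 21, 104]
t=5: [21, 26, 53, 61, 52, 53, 53, 49, 52, 23]
t=6: [69, 76, 118, 131, 117, 118, 118, 113, 117, 71]
t=7: [14, 18, 13, 11, 13, 13, 13, 14, 13, 16]
t=8: [39, 46, 38, 34, 38, 38, 38, 39, 38, 42]
t=9: [94, 104, 92, 86, 92, 92, 92, 94, 92, 99]

Answer: u_0(9) = 94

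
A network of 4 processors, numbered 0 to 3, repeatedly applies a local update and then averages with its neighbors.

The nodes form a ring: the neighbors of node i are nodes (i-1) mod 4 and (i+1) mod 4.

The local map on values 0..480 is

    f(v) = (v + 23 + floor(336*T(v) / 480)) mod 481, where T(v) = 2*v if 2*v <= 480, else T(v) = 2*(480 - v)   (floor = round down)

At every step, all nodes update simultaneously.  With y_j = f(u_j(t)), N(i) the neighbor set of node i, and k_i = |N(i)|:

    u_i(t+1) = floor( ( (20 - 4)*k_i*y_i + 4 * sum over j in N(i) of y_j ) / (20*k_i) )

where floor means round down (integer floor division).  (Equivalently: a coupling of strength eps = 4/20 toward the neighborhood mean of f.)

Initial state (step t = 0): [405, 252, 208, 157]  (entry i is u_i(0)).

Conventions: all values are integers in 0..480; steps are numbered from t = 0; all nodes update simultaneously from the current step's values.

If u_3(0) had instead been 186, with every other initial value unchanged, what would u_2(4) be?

Answer: u_2(4) = 246
Key observation: This trace re-runs the system from the modified initial state.

Derivation:
t=0: [405, 252, 208, 186]
t=1: [99, 99, 91, 384]
t=2: [240, 258, 224, 98]
t=3: [131, 107, 100, 226]
t=4: [305, 283, 246, 127]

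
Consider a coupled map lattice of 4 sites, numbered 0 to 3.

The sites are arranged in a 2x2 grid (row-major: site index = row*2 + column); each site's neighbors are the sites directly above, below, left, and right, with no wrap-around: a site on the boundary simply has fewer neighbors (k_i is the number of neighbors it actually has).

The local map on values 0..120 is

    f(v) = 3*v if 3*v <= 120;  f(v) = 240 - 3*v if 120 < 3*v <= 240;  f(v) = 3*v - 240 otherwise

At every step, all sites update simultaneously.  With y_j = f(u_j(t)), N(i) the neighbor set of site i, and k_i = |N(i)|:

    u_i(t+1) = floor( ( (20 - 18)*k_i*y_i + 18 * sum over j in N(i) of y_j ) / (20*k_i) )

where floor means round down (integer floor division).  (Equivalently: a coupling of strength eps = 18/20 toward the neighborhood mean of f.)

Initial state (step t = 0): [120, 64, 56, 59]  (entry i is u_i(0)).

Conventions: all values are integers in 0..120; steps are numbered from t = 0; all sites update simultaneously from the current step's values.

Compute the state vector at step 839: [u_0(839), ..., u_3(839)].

Answer: [36, 36, 36, 36]
Key observation: The state at step 20, [108, 108, 108, 108], reappears at step 24: the system is in a cycle of period 4 from step 20 on.  Therefore the state at step 839 equals the state at step 20 + ((839 - 20) mod 4) = 23, which is [36, 36, 36, 36].

Derivation:
t=0: [120, 64, 56, 59]
t=1: [66, 87, 89, 60]
t=2: [25, 48, 48, 27]
t=3: [93, 79, 79, 94]
t=4: [6, 36, 36, 6]
t=5: [99, 27, 27, 99]
t=6: [78, 59, 59, 78]
t=7: [57, 11, 11, 57]
t=8: [36, 65, 65, 36]
t=9: [51, 101, 101, 51]
t=10: [65, 84, 84, 65]
t=11: [15, 41, 41, 15]
t=12: [109, 52, 52, 109]
t=13: [84, 86, 86, 84]
t=14: [17, 12, 12, 17]
t=15: [37, 49, 49, 37]
t=16: [94, 109, 109, 94]
t=17: [82, 46, 46, 82]
t=18: [92, 15, 15, 92]
t=19: [44, 36, 36, 44]
t=20: [108, 108, 108, 108]
t=21: [84, 84, 84, 84]
t=22: [12, 12, 12, 12]
t=23: [36, 36, 36, 36]
t=24: [108, 108, 108, 108]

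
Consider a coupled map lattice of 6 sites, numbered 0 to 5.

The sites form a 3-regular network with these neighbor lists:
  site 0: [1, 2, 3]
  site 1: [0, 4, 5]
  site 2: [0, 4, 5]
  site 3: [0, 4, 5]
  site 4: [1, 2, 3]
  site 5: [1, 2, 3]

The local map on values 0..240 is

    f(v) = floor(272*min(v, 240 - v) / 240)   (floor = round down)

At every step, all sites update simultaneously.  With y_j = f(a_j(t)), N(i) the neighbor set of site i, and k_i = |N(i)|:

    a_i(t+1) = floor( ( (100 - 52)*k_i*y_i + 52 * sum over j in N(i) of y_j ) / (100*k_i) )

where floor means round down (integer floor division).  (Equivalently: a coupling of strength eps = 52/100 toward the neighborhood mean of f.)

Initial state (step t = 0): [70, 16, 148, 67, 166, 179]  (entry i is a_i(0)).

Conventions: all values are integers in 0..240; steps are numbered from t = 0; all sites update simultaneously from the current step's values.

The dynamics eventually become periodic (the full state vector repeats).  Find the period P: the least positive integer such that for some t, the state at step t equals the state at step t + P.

Simulating step by step:
t=0: [70, 16, 148, 67, 166, 179]
t=1: [72, 48, 89, 76, 73, 67]
t=2: [80, 67, 89, 82, 80, 77]
t=3: [89, 82, 94, 90, 89, 88]
t=4: [100, 95, 102, 100, 100, 99]
t=5: [112, 109, 113, 112, 112, 111]
t=6: [125, 124, 126, 125, 125, 125]
t=7: [130, 130, 129, 130, 130, 130]
t=8: [124, 124, 124, 124, 124, 124]
t=9: [131, 131, 131, 131, 131, 131]
t=10: [123, 123, 123, 123, 123, 123]
t=11: [132, 132, 132, 132, 132, 132]
t=12: [122, 122, 122, 122, 122, 122]
t=13: [133, 133, 133, 133, 133, 133]
t=14: [121, 121, 121, 121, 121, 121]
t=15: [134, 134, 134, 134, 134, 134]
t=16: [120, 120, 120, 120, 120, 120]
t=17: [136, 136, 136, 136, 136, 136]
t=18: [117, 117, 117, 117, 117, 117]
t=19: [132, 132, 132, 132, 132, 132]

Answer: 8
Key observation: The state at step 11, [132, 132, 132, 132, 132, 132], reappears at step 19 — and no state repeats earlier — so the cycle the system enters has period 8.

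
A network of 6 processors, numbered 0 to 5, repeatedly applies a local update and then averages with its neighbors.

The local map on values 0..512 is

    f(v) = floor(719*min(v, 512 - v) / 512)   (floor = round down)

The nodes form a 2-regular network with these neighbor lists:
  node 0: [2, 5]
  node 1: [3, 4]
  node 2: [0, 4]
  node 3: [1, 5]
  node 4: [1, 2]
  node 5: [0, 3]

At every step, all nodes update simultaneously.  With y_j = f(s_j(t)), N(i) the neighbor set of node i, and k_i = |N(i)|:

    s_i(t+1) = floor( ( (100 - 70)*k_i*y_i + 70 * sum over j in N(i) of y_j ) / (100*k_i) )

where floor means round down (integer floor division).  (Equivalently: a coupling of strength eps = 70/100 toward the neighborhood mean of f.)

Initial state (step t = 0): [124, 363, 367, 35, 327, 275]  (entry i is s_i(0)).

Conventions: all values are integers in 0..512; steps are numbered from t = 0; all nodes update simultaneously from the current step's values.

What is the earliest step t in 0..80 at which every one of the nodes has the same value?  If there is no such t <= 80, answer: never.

Simulating step by step:
t=0: [124, 363, 367, 35, 327, 275]  (not all equal)
t=1: [239, 170, 212, 204, 221, 177]  (not all equal)
t=2: [291, 280, 314, 255, 280, 291]  (not all equal)
t=3: [298, 336, 305, 329, 308, 326]  (not all equal)
t=4: [282, 263, 292, 254, 273, 272]  (not all equal)
t=5: [322, 346, 322, 346, 330, 338]  (not all equal)
t=6: [258, 240, 262, 236, 251, 247]  (not all equal)
t=7: [350, 340, 353, 338, 346, 344]  (not all equal)
t=8: [228, 239, 227, 239, 232, 235]  (not all equal)
t=9: [322, 331, 321, 333, 326, 328]  (not all equal)
t=10: [263, 255, 264, 254, 261, 258]  (not all equal)
t=11: [351, 355, 349, 356, 352, 353]  (not all equal)
t=12: [225, 221, 225, 220, 224, 222]  (not all equal)
t=13: [313, 310, 314, 309, 312, 311]  (not all equal)
t=14: [279, 282, 279, 283, 280, 282]  (not all equal)
t=15: [325, 322, 326, 321, 324, 323]  (not all equal)
t=16: [262, 266, 262, 266, 263, 265]  (not all equal)
t=17: [349, 346, 350, 345, 348, 347]  (not all equal)
t=18: [228, 232, 228, 232, 230, 231]  (not all equal)
t=19: [321, 323, 320, 324, 322, 322]  (not all equal)
t=20: [267, 265, 267, 265, 266, 266]  (not all equal)
t=21: [344, 345, 344, 345, 345, 345]  (not all equal)
t=22: [234, 234, 234, 234, 234, 234]  (all equal)

Answer: 22
Key observation: Synchronization is absorbing here: once all nodes are equal they stay equal, and step 22 is the first all-equal step.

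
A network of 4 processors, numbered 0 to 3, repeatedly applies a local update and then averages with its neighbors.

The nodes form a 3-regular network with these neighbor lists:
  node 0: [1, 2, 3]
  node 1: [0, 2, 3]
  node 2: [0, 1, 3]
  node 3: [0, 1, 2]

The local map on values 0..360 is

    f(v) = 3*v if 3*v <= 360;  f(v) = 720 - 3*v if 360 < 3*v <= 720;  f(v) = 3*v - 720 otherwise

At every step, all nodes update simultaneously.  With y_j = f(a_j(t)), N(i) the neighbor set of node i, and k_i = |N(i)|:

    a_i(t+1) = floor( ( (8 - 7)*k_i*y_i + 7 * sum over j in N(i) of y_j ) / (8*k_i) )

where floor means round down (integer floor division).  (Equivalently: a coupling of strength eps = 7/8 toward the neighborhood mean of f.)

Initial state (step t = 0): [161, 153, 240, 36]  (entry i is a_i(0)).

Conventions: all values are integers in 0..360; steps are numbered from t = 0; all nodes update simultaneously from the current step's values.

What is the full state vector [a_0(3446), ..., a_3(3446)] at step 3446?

Answer: [90, 90, 90, 90]
Key observation: The state at step 9, [270, 270, 270, 270], reappears at step 11: the system is in a cycle of period 2 from step 9 on.  Therefore the state at step 3446 equals the state at step 9 + ((3446 - 9) mod 2) = 10, which is [90, 90, 90, 90].

Derivation:
t=0: [161, 153, 240, 36]
t=1: [137, 133, 176, 158]
t=2: [260, 258, 279, 270]
t=3: [83, 84, 74, 78]
t=4: [237, 237, 242, 240]
t=5: [5, 5, 6, 7]
t=6: [17, 17, 17, 16]
t=7: [50, 50, 50, 50]
t=8: [150, 150, 150, 150]
t=9: [270, 270, 270, 270]
t=10: [90, 90, 90, 90]
t=11: [270, 270, 270, 270]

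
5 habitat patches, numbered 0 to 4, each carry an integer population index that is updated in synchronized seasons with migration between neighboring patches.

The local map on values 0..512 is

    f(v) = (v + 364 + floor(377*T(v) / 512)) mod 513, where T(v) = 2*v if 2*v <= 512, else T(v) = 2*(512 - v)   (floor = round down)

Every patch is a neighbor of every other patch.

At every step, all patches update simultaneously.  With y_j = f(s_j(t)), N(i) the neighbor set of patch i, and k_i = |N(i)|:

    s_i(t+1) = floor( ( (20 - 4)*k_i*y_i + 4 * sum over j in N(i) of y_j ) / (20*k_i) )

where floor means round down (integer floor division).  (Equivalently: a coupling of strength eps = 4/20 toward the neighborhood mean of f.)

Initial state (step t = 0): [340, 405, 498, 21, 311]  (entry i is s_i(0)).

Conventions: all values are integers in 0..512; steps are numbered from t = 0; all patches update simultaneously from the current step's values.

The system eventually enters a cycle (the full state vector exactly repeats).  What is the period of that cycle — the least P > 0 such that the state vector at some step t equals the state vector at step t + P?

Simulating step by step:
t=0: [340, 405, 498, 21, 311]
t=1: [437, 414, 381, 416, 448]
t=2: [400, 408, 419, 407, 396]
t=3: [414, 412, 407, 412, 415]
t=4: [409, 409, 411, 409, 408]
t=5: [411, 411, 410, 411, 411]
t=6: [410, 410, 410, 410, 410]
t=7: [411, 411, 411, 411, 411]
t=8: [410, 410, 410, 410, 410]

Answer: 2
Key observation: The state at step 6, [410, 410, 410, 410, 410], reappears at step 8 — and no state repeats earlier — so the cycle the system enters has period 2.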